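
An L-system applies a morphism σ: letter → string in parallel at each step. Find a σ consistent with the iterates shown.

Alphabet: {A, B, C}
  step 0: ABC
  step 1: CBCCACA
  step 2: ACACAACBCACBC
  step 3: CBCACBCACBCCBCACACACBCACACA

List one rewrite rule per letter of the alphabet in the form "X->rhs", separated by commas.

A->CBC, B->CAC, C->A

  step 2 ⇒ step 3: ACACAACBCACBC ⇒ CBC·A·CBC·A·CBC·CBC·A·CAC·A·CBC·A·CAC·A
    A ↦ CBC
    B ↦ CAC
    C ↦ A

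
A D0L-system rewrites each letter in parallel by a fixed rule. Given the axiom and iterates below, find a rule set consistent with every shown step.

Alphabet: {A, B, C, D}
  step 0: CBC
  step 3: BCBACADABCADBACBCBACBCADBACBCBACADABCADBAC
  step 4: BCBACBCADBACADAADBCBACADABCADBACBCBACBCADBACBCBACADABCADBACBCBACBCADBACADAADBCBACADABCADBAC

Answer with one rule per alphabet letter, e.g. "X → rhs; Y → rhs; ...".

  step 3 ⇒ step 4: BCBACADABCADBACBCBACBCADBACBCBACADABCADBAC ⇒ BC·BAC·BC·AD·BAC·AD·A·AD·BC·BAC·AD·A·BC·AD·BAC·BC·BAC·BC·AD·BAC·BC·BAC·AD·A·BC·AD·BAC·BC·BAC·BC·AD·BAC·AD·A·AD·BC·BAC·AD·A·BC·AD·BAC
    A ↦ AD
    B ↦ BC
    C ↦ BAC
    D ↦ A

A->AD, B->BC, C->BAC, D->A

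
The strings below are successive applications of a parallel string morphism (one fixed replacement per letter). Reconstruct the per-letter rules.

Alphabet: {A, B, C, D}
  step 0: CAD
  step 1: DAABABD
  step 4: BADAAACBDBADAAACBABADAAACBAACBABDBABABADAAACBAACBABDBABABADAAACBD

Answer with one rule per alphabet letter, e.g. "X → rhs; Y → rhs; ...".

A->BA, B->AC, C->DAA, D->BD

  step 0 ⇒ step 1: CAD ⇒ DAA·BA·BD
    A ↦ BA
    C ↦ DAA
    D ↦ BD
    B ↦ AC  (constrained at step 1)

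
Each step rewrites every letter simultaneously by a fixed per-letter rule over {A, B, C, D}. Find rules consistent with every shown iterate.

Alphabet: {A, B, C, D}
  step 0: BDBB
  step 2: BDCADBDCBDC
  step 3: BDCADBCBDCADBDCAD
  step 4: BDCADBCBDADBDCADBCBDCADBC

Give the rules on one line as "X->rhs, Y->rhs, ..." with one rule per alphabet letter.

A->B, B->BD, C->AD, D->C

  step 3 ⇒ step 4: BDCADBCBDCADBDCAD ⇒ BD·C·AD·B·C·BD·AD·BD·C·AD·B·C·BD·C·AD·B·C
    A ↦ B
    B ↦ BD
    C ↦ AD
    D ↦ C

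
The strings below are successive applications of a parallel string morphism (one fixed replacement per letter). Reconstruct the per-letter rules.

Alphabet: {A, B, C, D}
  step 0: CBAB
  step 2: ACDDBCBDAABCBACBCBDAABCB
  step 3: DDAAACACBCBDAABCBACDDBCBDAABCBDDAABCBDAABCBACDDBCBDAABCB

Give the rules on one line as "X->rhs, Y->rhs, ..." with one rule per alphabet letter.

A->D, B->BCB, C->DAA, D->AC

  step 2 ⇒ step 3: ACDDBCBDAABCBACBCBDAABCB ⇒ D·DAA·AC·AC·BCB·DAA·BCB·AC·D·D·BCB·DAA·BCB·D·DAA·BCB·DAA·BCB·AC·D·D·BCB·DAA·BCB
    A ↦ D
    B ↦ BCB
    C ↦ DAA
    D ↦ AC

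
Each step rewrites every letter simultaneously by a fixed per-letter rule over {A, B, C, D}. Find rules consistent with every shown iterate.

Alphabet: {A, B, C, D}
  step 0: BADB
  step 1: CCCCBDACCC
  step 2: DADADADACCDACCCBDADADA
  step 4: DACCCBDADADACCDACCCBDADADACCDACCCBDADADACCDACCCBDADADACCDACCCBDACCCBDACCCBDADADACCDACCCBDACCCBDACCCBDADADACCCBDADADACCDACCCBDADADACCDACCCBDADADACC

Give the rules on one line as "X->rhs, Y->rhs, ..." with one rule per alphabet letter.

A->CCB, B->CC, C->DA, D->DAC

  step 1 ⇒ step 2: CCCCBDACCC ⇒ DA·DA·DA·DA·CC·DAC·CCB·DA·DA·DA
    A ↦ CCB
    B ↦ CC
    C ↦ DA
    D ↦ DAC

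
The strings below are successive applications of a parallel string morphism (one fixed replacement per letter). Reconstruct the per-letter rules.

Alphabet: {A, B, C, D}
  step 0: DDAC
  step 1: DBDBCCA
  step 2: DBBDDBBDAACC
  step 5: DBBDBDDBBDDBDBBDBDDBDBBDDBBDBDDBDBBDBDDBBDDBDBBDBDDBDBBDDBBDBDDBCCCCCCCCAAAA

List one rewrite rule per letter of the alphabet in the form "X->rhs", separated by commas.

  step 1 ⇒ step 2: DBDBCCA ⇒ DB·BD·DB·BD·A·A·CC
    A ↦ CC
    B ↦ BD
    C ↦ A
    D ↦ DB

A->CC, B->BD, C->A, D->DB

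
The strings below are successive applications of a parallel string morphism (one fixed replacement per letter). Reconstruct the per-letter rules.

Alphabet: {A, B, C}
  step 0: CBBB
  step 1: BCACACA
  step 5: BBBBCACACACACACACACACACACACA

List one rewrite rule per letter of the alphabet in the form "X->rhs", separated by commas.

  step 0 ⇒ step 1: CBBB ⇒ B·CA·CA·CA
    B ↦ CA
    C ↦ B
    A ↦ B  (constrained at step 1)

A->B, B->CA, C->B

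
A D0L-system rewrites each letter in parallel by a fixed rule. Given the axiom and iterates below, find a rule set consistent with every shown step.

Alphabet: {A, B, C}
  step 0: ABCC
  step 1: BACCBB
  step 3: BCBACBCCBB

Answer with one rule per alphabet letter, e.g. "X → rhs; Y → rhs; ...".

A->BAC, B->C, C->B

  step 0 ⇒ step 1: ABCC ⇒ BAC·C·B·B
    A ↦ BAC
    B ↦ C
    C ↦ B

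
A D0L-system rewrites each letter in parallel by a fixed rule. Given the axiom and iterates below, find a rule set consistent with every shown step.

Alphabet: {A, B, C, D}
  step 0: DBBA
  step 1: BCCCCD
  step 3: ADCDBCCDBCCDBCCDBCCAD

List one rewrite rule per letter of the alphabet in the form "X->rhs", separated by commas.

A->CD, B->C, C->AD, D->BC

  step 0 ⇒ step 1: DBBA ⇒ BC·C·C·CD
    A ↦ CD
    B ↦ C
    D ↦ BC
    C ↦ AD  (constrained at step 1)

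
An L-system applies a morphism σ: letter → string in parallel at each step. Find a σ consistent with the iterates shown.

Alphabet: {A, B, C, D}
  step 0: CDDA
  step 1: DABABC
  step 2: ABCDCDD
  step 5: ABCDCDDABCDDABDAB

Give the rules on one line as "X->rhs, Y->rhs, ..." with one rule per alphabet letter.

  step 1 ⇒ step 2: DABABC ⇒ AB·C·D·C·D·D
    A ↦ C
    B ↦ D
    C ↦ D
    D ↦ AB

A->C, B->D, C->D, D->AB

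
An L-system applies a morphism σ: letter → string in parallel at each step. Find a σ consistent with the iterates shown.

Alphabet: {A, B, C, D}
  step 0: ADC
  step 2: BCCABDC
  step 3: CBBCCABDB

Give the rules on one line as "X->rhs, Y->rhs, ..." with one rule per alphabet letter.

  step 2 ⇒ step 3: BCCABDC ⇒ C·B·B·C·C·ABD·B
    A ↦ C
    B ↦ C
    C ↦ B
    D ↦ ABD

A->C, B->C, C->B, D->ABD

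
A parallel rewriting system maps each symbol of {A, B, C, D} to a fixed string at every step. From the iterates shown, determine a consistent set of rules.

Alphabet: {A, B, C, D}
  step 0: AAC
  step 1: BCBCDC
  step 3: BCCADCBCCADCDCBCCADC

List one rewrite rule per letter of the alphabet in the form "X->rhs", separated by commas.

  step 0 ⇒ step 1: AAC ⇒ BC·BC·DC
    A ↦ BC
    C ↦ DC
    B ↦ A  (constrained at step 1)
    D ↦ CA  (constrained at step 1)

A->BC, B->A, C->DC, D->CA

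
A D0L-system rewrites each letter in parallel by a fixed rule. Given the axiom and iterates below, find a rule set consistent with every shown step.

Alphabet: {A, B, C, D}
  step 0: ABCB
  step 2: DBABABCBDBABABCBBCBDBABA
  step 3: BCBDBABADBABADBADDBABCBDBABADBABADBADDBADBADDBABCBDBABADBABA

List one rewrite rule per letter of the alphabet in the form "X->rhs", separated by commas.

  step 2 ⇒ step 3: DBABABCBDBABABCBBCBDBABA ⇒ BCB·DBA·BA·DBA·BA·DBA·D·DBA·BCB·DBA·BA·DBA·BA·DBA·D·DBA·DBA·D·DBA·BCB·DBA·BA·DBA·BA
    A ↦ BA
    B ↦ DBA
    C ↦ D
    D ↦ BCB

A->BA, B->DBA, C->D, D->BCB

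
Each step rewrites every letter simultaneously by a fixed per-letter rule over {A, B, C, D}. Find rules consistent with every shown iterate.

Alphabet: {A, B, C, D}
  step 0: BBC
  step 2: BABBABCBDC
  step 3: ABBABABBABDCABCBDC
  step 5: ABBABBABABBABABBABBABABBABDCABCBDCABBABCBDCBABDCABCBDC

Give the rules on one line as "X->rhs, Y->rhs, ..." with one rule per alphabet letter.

  step 2 ⇒ step 3: BABBABCBDC ⇒ AB·B·AB·AB·B·AB·DC·AB·CB·DC
    A ↦ B
    B ↦ AB
    C ↦ DC
    D ↦ CB

A->B, B->AB, C->DC, D->CB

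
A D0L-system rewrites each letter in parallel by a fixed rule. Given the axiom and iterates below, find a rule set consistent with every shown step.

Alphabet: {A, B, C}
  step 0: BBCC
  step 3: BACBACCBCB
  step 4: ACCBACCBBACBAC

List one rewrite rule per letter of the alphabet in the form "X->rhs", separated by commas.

A->C, B->AC, C->B

  step 3 ⇒ step 4: BACBACCBCB ⇒ AC·C·B·AC·C·B·B·AC·B·AC
    A ↦ C
    B ↦ AC
    C ↦ B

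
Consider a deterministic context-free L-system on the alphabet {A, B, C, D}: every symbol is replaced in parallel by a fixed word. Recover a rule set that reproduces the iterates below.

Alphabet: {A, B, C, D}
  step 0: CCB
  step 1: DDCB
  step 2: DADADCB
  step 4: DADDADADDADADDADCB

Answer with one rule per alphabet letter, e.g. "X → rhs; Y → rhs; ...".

A->D, B->CB, C->D, D->DA

  step 1 ⇒ step 2: DDCB ⇒ DA·DA·D·CB
    B ↦ CB
    C ↦ D
    D ↦ DA
    A ↦ D  (constrained at step 2)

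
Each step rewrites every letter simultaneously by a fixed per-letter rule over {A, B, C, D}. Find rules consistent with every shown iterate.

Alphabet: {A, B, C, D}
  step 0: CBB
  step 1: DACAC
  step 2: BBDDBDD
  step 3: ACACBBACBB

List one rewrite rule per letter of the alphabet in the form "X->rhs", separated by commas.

  step 2 ⇒ step 3: BBDDBDD ⇒ AC·AC·B·B·AC·B·B
    B ↦ AC
    D ↦ B
  step 1 ⇒ step 2: DACAC ⇒ B·BD·D·BD·D
    A ↦ BD
  step 0 ⇒ step 1: CBB ⇒ D·AC·AC
    C ↦ D

A->BD, B->AC, C->D, D->B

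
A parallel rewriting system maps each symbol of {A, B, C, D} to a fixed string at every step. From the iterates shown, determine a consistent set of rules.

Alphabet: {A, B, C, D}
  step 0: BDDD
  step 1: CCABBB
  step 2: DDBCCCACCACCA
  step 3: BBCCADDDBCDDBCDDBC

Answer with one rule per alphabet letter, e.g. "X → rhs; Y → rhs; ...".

  step 2 ⇒ step 3: DDBCCCACCACCA ⇒ B·B·CCA·D·D·D·BC·D·D·BC·D·D·BC
    A ↦ BC
    B ↦ CCA
    C ↦ D
    D ↦ B

A->BC, B->CCA, C->D, D->B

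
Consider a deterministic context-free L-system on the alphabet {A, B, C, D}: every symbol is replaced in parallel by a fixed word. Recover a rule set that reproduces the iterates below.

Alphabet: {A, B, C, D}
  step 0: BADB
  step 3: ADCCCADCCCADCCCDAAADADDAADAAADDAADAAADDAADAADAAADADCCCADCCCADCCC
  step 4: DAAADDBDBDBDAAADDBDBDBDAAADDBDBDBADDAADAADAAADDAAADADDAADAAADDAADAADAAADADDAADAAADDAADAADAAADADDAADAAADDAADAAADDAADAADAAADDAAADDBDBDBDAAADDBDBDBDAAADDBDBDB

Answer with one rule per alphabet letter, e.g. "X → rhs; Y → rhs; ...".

  step 3 ⇒ step 4: ADCCCADCCCADCCCDAAADADDAADAAADDAADAAADDAADAADAAADADCCCADCCCADCCC ⇒ DAA·AD·DB·DB·DB·DAA·AD·DB·DB·DB·DAA·AD·DB·DB·DB·AD·DAA·DAA·DAA·AD·DAA·AD·AD·DAA·DAA·AD·DAA·DAA·DAA·AD·AD·DAA·DAA·AD·DAA·DAA·DAA·AD·AD·DAA·DAA·AD·DAA·DAA·AD·DAA·DAA·DAA·AD·DAA·AD·DB·DB·DB·DAA·AD·DB·DB·DB·DAA·AD·DB·DB·DB
    A ↦ DAA
    C ↦ DB
    D ↦ AD
    B ↦ CCC  (constrained at step 0)

A->DAA, B->CCC, C->DB, D->AD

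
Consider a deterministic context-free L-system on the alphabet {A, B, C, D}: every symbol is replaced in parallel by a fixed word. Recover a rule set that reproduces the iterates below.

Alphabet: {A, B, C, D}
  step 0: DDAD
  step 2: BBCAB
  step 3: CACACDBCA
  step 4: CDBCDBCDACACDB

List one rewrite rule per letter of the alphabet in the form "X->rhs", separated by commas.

A->B, B->CA, C->CD, D->A

  step 3 ⇒ step 4: CACACDBCA ⇒ CD·B·CD·B·CD·A·CA·CD·B
    A ↦ B
    B ↦ CA
    C ↦ CD
    D ↦ A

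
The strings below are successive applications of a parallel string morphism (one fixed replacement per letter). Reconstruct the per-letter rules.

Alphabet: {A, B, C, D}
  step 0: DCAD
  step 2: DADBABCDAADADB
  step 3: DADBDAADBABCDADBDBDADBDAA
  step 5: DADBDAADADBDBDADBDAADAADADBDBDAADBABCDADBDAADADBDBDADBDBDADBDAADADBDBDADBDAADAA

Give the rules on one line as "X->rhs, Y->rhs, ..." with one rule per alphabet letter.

  step 2 ⇒ step 3: DADBABCDAADADB ⇒ DA·DB·DA·A·DB·A·BC·DA·DB·DB·DA·DB·DA·A
    A ↦ DB
    B ↦ A
    C ↦ BC
    D ↦ DA

A->DB, B->A, C->BC, D->DA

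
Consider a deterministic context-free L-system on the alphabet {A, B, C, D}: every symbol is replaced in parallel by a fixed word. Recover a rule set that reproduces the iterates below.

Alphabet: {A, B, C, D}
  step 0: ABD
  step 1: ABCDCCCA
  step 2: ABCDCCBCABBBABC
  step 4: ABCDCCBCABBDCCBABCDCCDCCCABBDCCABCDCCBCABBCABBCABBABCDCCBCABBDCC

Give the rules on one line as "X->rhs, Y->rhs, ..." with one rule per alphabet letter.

A->ABC, B->DCC, C->B, D->CA

  step 1 ⇒ step 2: ABCDCCCA ⇒ ABC·DCC·B·CA·B·B·B·ABC
    A ↦ ABC
    B ↦ DCC
    C ↦ B
    D ↦ CA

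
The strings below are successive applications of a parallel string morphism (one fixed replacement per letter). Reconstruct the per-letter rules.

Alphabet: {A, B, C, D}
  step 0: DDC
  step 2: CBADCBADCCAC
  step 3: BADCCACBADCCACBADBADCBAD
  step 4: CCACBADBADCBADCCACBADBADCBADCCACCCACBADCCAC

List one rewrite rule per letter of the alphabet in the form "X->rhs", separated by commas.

A->C, B->C, C->BAD, D->AC

  step 3 ⇒ step 4: BADCCACBADCCACBADBADCBAD ⇒ C·C·AC·BAD·BAD·C·BAD·C·C·AC·BAD·BAD·C·BAD·C·C·AC·C·C·AC·BAD·C·C·AC
    A ↦ C
    B ↦ C
    C ↦ BAD
    D ↦ AC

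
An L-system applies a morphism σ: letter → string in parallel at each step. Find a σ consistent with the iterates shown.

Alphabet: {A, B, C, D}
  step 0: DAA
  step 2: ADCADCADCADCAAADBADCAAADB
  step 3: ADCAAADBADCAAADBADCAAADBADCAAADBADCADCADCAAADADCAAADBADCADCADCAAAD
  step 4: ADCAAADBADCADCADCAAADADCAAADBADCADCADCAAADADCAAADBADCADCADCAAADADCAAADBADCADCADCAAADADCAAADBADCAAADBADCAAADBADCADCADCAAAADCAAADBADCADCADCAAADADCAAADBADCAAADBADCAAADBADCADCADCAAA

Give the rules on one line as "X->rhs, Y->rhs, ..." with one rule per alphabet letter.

A->ADC, B->D, C->DB, D->AAA

  step 3 ⇒ step 4: ADCAAADBADCAAADBADCAAADBADCAAADBADCADCADCAAADADCAAADBADCADCADCAAAD ⇒ ADC·AAA·DB·ADC·ADC·ADC·AAA·D·ADC·AAA·DB·ADC·ADC·ADC·AAA·D·ADC·AAA·DB·ADC·ADC·ADC·AAA·D·ADC·AAA·DB·ADC·ADC·ADC·AAA·D·ADC·AAA·DB·ADC·AAA·DB·ADC·AAA·DB·ADC·ADC·ADC·AAA·ADC·AAA·DB·ADC·ADC·ADC·AAA·D·ADC·AAA·DB·ADC·AAA·DB·ADC·AAA·DB·ADC·ADC·ADC·AAA
    A ↦ ADC
    B ↦ D
    C ↦ DB
    D ↦ AAA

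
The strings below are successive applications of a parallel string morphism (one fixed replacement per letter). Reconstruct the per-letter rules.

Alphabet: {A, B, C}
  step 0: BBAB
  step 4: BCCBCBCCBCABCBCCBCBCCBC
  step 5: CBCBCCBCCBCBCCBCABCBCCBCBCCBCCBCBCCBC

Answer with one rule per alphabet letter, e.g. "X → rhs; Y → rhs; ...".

  step 4 ⇒ step 5: BCCBCBCCBCABCBCCBCBCCBC ⇒ C·BC·BC·C·BC·C·BC·BC·C·BC·AB·C·BC·C·BC·BC·C·BC·C·BC·BC·C·BC
    A ↦ AB
    B ↦ C
    C ↦ BC

A->AB, B->C, C->BC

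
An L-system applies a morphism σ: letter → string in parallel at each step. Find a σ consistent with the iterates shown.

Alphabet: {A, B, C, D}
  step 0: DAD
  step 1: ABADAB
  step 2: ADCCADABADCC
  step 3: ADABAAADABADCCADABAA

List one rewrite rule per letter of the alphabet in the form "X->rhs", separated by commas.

A->AD, B->CC, C->A, D->AB

  step 2 ⇒ step 3: ADCCADABADCC ⇒ AD·AB·A·A·AD·AB·AD·CC·AD·AB·A·A
    A ↦ AD
    B ↦ CC
    C ↦ A
    D ↦ AB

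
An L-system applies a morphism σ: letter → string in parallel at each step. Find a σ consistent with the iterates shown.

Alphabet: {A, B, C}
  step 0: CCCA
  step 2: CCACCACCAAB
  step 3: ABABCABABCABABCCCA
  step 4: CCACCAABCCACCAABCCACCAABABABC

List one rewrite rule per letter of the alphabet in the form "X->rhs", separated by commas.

  step 3 ⇒ step 4: ABABCABABCABABCCCA ⇒ C·CA·C·CA·AB·C·CA·C·CA·AB·C·CA·C·CA·AB·AB·AB·C
    A ↦ C
    B ↦ CA
    C ↦ AB

A->C, B->CA, C->AB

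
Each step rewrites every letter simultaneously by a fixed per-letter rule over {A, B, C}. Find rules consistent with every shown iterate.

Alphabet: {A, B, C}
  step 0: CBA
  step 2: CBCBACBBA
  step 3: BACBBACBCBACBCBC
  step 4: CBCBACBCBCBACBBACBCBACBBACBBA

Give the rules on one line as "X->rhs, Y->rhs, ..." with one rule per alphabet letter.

  step 3 ⇒ step 4: BACBBACBCBACBCBC ⇒ CB·C·BA·CB·CB·C·BA·CB·BA·CB·C·BA·CB·BA·CB·BA
    A ↦ C
    B ↦ CB
    C ↦ BA

A->C, B->CB, C->BA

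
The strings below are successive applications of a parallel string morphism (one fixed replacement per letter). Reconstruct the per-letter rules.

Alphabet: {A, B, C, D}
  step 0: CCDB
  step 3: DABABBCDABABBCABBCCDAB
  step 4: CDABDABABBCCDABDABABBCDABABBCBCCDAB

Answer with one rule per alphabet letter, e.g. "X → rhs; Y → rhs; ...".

  step 3 ⇒ step 4: DABABBCDABABBCABBCCDAB ⇒ C·D·AB·D·AB·AB·BC·C·D·AB·D·AB·AB·BC·D·AB·AB·BC·BC·C·D·AB
    A ↦ D
    B ↦ AB
    C ↦ BC
    D ↦ C

A->D, B->AB, C->BC, D->C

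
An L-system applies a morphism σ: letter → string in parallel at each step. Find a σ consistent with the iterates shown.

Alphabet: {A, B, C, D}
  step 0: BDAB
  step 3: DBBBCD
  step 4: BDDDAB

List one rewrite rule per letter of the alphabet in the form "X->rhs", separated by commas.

  step 3 ⇒ step 4: DBBBCD ⇒ B·D·D·D·A·B
    B ↦ D
    C ↦ A
    D ↦ B
    A ↦ BC  (constrained at step 0)

A->BC, B->D, C->A, D->B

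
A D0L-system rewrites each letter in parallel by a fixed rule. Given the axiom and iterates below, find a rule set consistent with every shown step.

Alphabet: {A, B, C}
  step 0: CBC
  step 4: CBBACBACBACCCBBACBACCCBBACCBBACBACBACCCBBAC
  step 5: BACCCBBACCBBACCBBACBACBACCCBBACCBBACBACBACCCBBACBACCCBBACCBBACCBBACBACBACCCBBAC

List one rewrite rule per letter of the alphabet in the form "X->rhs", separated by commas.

  step 4 ⇒ step 5: CBBACBACBACCCBBACBACCCBBACCBBACBACBACCCBBAC ⇒ BAC·C·C·B·BAC·C·B·BAC·C·B·BAC·BAC·BAC·C·C·B·BAC·C·B·BAC·BAC·BAC·C·C·B·BAC·BAC·C·C·B·BAC·C·B·BAC·C·B·BAC·BAC·BAC·C·C·B·BAC
    A ↦ B
    B ↦ C
    C ↦ BAC

A->B, B->C, C->BAC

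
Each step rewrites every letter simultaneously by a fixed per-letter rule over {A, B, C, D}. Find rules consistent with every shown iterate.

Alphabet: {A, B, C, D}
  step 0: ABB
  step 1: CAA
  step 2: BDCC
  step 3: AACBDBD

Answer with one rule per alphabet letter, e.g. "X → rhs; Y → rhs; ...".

A->C, B->A, C->BD, D->AC

  step 2 ⇒ step 3: BDCC ⇒ A·AC·BD·BD
    B ↦ A
    C ↦ BD
    D ↦ AC
  step 0 ⇒ step 1: ABB ⇒ C·A·A
    A ↦ C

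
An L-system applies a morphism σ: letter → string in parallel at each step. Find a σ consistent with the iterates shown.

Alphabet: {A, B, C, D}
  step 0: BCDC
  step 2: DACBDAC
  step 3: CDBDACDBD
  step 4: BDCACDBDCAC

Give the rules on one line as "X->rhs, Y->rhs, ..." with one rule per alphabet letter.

  step 3 ⇒ step 4: CDBDACDBD ⇒ BD·C·A·C·D·BD·C·A·C
    A ↦ D
    B ↦ A
    C ↦ BD
    D ↦ C

A->D, B->A, C->BD, D->C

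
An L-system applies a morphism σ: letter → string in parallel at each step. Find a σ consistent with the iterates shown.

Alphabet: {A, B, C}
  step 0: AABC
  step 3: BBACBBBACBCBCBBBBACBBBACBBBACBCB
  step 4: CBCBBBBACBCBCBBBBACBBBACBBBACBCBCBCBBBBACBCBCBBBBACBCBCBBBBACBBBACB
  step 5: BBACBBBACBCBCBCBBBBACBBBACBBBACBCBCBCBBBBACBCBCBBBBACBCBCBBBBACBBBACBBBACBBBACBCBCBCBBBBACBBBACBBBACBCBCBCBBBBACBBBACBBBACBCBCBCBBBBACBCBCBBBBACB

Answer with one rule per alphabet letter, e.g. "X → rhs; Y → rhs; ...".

  step 4 ⇒ step 5: CBCBBBBACBCBCBBBBACBBBACBBBACBCBCBCBBBBACBCBCBBBBACBCBCBBBBACBBBACB ⇒ BBA·CB·BBA·CB·CB·CB·CB·B·BBA·CB·BBA·CB·BBA·CB·CB·CB·CB·B·BBA·CB·CB·CB·B·BBA·CB·CB·CB·B·BBA·CB·BBA·CB·BBA·CB·BBA·CB·CB·CB·CB·B·BBA·CB·BBA·CB·BBA·CB·CB·CB·CB·B·BBA·CB·BBA·CB·BBA·CB·CB·CB·CB·B·BBA·CB·CB·CB·B·BBA·CB
    A ↦ B
    B ↦ CB
    C ↦ BBA

A->B, B->CB, C->BBA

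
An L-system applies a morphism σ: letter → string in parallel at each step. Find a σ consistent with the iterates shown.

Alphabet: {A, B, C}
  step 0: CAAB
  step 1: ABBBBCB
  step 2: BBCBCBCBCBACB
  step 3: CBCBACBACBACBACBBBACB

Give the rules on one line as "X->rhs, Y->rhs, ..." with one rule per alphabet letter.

  step 2 ⇒ step 3: BBCBCBCBCBACB ⇒ CB·CB·A·CB·A·CB·A·CB·A·CB·BB·A·CB
    A ↦ BB
    B ↦ CB
    C ↦ A

A->BB, B->CB, C->A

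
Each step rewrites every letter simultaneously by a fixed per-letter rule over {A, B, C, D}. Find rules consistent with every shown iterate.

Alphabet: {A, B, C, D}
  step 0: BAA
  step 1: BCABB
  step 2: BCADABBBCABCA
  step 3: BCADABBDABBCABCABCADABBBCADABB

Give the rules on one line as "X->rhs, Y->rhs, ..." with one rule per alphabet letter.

  step 2 ⇒ step 3: BCADABBBCABCA ⇒ BCA·DAB·B·DA·B·BCA·BCA·BCA·DAB·B·BCA·DAB·B
    A ↦ B
    B ↦ BCA
    C ↦ DAB
    D ↦ DA

A->B, B->BCA, C->DAB, D->DA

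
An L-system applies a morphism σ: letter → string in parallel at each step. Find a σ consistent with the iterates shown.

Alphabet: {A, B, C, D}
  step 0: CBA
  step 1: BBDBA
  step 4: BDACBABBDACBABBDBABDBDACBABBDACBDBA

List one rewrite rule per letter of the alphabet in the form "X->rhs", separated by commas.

A->BA, B->BD, C->B, D->AC

  step 0 ⇒ step 1: CBA ⇒ B·BD·BA
    A ↦ BA
    B ↦ BD
    C ↦ B
    D ↦ AC  (constrained at step 1)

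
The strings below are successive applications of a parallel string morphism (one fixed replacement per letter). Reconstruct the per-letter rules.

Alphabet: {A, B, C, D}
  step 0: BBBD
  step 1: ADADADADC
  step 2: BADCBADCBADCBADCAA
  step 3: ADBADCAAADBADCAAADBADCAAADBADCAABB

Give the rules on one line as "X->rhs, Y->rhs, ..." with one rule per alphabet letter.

  step 2 ⇒ step 3: BADCBADCBADCBADCAA ⇒ AD·B·ADC·AA·AD·B·ADC·AA·AD·B·ADC·AA·AD·B·ADC·AA·B·B
    A ↦ B
    B ↦ AD
    C ↦ AA
    D ↦ ADC

A->B, B->AD, C->AA, D->ADC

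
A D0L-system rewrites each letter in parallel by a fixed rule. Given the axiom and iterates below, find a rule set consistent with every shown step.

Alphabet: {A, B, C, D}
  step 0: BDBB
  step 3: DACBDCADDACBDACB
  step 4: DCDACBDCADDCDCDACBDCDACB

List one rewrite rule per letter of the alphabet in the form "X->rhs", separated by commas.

A->D, B->CB, C->A, D->DC

  step 3 ⇒ step 4: DACBDCADDACBDACB ⇒ DC·D·A·CB·DC·A·D·DC·DC·D·A·CB·DC·D·A·CB
    A ↦ D
    B ↦ CB
    C ↦ A
    D ↦ DC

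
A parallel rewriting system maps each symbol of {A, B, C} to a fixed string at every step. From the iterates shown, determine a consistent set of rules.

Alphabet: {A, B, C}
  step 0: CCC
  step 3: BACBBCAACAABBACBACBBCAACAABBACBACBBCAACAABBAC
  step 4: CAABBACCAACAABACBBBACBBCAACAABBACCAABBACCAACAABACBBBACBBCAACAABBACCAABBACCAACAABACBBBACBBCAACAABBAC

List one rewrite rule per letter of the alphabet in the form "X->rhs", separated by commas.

  step 3 ⇒ step 4: BACBBCAACAABBACBACBBCAACAABBACBACBBCAACAABBAC ⇒ CAA·B·BAC·CAA·CAA·BAC·B·B·BAC·B·B·CAA·CAA·B·BAC·CAA·B·BAC·CAA·CAA·BAC·B·B·BAC·B·B·CAA·CAA·B·BAC·CAA·B·BAC·CAA·CAA·BAC·B·B·BAC·B·B·CAA·CAA·B·BAC
    A ↦ B
    B ↦ CAA
    C ↦ BAC

A->B, B->CAA, C->BAC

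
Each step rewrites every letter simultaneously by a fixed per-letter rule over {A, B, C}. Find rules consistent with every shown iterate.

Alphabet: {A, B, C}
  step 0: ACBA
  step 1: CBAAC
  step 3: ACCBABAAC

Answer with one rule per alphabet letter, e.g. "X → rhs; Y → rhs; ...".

A->C, B->A, C->BA

  step 0 ⇒ step 1: ACBA ⇒ C·BA·A·C
    A ↦ C
    B ↦ A
    C ↦ BA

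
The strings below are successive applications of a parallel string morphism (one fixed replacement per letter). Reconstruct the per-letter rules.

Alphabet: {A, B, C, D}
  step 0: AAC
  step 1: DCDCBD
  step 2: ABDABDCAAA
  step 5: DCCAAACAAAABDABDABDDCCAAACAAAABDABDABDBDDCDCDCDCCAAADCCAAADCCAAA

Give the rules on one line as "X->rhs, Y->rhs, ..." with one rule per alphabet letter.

  step 1 ⇒ step 2: DCDCBD ⇒ A·BD·A·BD·CAA·A
    B ↦ CAA
    C ↦ BD
    D ↦ A
  step 0 ⇒ step 1: AAC ⇒ DC·DC·BD
    A ↦ DC

A->DC, B->CAA, C->BD, D->A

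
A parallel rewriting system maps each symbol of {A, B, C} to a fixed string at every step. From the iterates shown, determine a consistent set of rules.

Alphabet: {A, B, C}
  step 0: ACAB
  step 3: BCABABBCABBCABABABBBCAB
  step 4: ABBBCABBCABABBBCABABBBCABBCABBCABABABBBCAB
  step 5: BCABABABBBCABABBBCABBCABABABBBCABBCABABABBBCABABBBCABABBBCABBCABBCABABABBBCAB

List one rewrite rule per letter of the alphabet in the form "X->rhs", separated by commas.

A->BC, B->AB, C->B

  step 4 ⇒ step 5: ABBBCABBCABABBBCABABBBCABBCABBCABABABBBCAB ⇒ BC·AB·AB·AB·B·BC·AB·AB·B·BC·AB·BC·AB·AB·AB·B·BC·AB·BC·AB·AB·AB·B·BC·AB·AB·B·BC·AB·AB·B·BC·AB·BC·AB·BC·AB·AB·AB·B·BC·AB
    A ↦ BC
    B ↦ AB
    C ↦ B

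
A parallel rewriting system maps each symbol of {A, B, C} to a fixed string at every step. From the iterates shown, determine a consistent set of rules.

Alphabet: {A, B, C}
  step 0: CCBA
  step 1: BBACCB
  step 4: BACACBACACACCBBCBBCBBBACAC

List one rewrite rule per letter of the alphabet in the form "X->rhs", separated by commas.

A->CB, B->AC, C->B

  step 0 ⇒ step 1: CCBA ⇒ B·B·AC·CB
    A ↦ CB
    B ↦ AC
    C ↦ B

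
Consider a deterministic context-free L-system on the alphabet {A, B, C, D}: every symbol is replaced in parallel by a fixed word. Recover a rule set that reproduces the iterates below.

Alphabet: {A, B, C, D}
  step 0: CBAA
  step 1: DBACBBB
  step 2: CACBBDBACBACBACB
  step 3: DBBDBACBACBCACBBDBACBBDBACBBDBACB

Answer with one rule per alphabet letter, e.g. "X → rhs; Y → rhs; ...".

  step 2 ⇒ step 3: CACBBDBACBACBACB ⇒ DB·B·DB·ACB·ACB·C·ACB·B·DB·ACB·B·DB·ACB·B·DB·ACB
    A ↦ B
    B ↦ ACB
    C ↦ DB
    D ↦ C

A->B, B->ACB, C->DB, D->C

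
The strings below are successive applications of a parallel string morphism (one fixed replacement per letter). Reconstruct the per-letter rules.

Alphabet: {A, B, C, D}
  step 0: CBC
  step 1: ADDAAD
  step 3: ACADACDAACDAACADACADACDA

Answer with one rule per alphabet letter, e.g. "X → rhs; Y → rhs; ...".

  step 0 ⇒ step 1: CBC ⇒ AD·DA·AD
    B ↦ DA
    C ↦ AD
    A ↦ AC  (constrained at step 1)
    D ↦ AB  (constrained at step 1)

A->AC, B->DA, C->AD, D->AB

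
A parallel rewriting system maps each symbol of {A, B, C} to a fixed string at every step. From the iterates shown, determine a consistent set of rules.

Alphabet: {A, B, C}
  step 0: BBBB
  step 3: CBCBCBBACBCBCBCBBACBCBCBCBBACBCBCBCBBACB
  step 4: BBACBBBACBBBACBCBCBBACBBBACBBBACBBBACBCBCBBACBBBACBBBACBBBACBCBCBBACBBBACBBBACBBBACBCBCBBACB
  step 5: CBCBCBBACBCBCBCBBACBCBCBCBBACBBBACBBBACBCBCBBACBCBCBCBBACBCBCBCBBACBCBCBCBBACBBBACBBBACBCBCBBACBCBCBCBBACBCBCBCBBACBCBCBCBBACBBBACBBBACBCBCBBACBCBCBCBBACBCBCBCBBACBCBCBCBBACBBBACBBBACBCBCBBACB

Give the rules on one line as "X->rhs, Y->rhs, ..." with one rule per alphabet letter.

  step 4 ⇒ step 5: BBACBBBACBBBACBCBCBBACBBBACBBBACBBBACBCBCBBACBBBACBBBACBBBACBCBCBBACBBBACBBBACBBBACBCBCBBACB ⇒ CB·CB·C·BBA·CB·CB·CB·C·BBA·CB·CB·CB·C·BBA·CB·BBA·CB·BBA·CB·CB·C·BBA·CB·CB·CB·C·BBA·CB·CB·CB·C·BBA·CB·CB·CB·C·BBA·CB·BBA·CB·BBA·CB·CB·C·BBA·CB·CB·CB·C·BBA·CB·CB·CB·C·BBA·CB·CB·CB·C·BBA·CB·BBA·CB·BBA·CB·CB·C·BBA·CB·CB·CB·C·BBA·CB·CB·CB·C·BBA·CB·CB·CB·C·BBA·CB·BBA·CB·BBA·CB·CB·C·BBA·CB
    A ↦ C
    B ↦ CB
    C ↦ BBA

A->C, B->CB, C->BBA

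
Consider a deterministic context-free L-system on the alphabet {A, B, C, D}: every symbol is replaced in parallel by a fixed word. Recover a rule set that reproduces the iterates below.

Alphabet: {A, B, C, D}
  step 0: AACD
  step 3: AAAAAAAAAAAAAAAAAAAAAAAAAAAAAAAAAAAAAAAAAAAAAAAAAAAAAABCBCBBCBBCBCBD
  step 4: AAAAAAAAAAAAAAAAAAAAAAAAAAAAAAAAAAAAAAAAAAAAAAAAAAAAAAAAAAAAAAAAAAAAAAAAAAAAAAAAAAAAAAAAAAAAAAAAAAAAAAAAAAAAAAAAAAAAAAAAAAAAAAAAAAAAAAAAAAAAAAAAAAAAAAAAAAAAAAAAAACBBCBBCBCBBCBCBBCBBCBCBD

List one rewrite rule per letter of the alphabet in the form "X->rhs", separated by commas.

A->AAA, B->CB, C->B, D->CBD

  step 3 ⇒ step 4: AAAAAAAAAAAAAAAAAAAAAAAAAAAAAAAAAAAAAAAAAAAAAAAAAAAAAABCBCBBCBBCBCBD ⇒ AAA·AAA·AAA·AAA·AAA·AAA·AAA·AAA·AAA·AAA·AAA·AAA·AAA·AAA·AAA·AAA·AAA·AAA·AAA·AAA·AAA·AAA·AAA·AAA·AAA·AAA·AAA·AAA·AAA·AAA·AAA·AAA·AAA·AAA·AAA·AAA·AAA·AAA·AAA·AAA·AAA·AAA·AAA·AAA·AAA·AAA·AAA·AAA·AAA·AAA·AAA·AAA·AAA·AAA·CB·B·CB·B·CB·CB·B·CB·CB·B·CB·B·CB·CBD
    A ↦ AAA
    B ↦ CB
    C ↦ B
    D ↦ CBD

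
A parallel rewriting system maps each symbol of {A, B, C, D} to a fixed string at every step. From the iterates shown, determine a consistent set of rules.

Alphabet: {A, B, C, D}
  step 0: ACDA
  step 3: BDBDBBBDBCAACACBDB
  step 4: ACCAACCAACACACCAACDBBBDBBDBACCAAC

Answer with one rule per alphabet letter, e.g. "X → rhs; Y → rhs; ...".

  step 3 ⇒ step 4: BDBDBBBDBCAACACBDB ⇒ AC·CA·AC·CA·AC·AC·AC·CA·AC·DB·B·B·DB·B·DB·AC·CA·AC
    A ↦ B
    B ↦ AC
    C ↦ DB
    D ↦ CA

A->B, B->AC, C->DB, D->CA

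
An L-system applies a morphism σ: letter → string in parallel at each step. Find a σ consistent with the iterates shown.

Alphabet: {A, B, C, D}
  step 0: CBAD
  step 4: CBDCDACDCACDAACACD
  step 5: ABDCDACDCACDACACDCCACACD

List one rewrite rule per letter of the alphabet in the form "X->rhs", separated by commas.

  step 4 ⇒ step 5: CBDCDACDCACDAACACD ⇒ A·BD·CD·A·CD·C·A·CD·A·C·A·CD·C·C·A·C·A·CD
    A ↦ C
    B ↦ BD
    C ↦ A
    D ↦ CD

A->C, B->BD, C->A, D->CD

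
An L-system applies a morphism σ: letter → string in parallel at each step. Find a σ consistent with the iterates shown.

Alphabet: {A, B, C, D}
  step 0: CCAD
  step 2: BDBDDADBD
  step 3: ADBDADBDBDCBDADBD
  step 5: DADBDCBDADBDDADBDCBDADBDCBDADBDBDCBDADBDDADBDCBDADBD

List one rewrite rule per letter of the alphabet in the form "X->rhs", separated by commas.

  step 2 ⇒ step 3: BDBDDADBD ⇒ AD·BD·AD·BD·BD·C·BD·AD·BD
    A ↦ C
    B ↦ AD
    D ↦ BD
    C ↦ D  (constrained at step 0)

A->C, B->AD, C->D, D->BD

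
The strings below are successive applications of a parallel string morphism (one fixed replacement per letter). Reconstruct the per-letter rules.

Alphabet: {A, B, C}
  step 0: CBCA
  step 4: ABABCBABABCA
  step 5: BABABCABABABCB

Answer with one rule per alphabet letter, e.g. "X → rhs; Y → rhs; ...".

A->B, B->A, C->BC

  step 4 ⇒ step 5: ABABCBABABCA ⇒ B·A·B·A·BC·A·B·A·B·A·BC·B
    A ↦ B
    B ↦ A
    C ↦ BC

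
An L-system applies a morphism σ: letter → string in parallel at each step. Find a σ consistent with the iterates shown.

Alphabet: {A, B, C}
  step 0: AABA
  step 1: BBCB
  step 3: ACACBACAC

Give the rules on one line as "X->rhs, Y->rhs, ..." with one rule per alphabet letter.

A->B, B->C, C->AC

  step 0 ⇒ step 1: AABA ⇒ B·B·C·B
    A ↦ B
    B ↦ C
    C ↦ AC  (constrained at step 1)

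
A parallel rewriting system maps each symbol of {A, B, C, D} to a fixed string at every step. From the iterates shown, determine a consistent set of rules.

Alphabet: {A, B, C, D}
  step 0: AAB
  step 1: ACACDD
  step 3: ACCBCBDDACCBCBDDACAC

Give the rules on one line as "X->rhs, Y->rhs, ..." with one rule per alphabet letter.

A->AC, B->DD, C->CB, D->A

  step 0 ⇒ step 1: AAB ⇒ AC·AC·DD
    A ↦ AC
    B ↦ DD
    C ↦ CB  (constrained at step 1)
    D ↦ A  (constrained at step 1)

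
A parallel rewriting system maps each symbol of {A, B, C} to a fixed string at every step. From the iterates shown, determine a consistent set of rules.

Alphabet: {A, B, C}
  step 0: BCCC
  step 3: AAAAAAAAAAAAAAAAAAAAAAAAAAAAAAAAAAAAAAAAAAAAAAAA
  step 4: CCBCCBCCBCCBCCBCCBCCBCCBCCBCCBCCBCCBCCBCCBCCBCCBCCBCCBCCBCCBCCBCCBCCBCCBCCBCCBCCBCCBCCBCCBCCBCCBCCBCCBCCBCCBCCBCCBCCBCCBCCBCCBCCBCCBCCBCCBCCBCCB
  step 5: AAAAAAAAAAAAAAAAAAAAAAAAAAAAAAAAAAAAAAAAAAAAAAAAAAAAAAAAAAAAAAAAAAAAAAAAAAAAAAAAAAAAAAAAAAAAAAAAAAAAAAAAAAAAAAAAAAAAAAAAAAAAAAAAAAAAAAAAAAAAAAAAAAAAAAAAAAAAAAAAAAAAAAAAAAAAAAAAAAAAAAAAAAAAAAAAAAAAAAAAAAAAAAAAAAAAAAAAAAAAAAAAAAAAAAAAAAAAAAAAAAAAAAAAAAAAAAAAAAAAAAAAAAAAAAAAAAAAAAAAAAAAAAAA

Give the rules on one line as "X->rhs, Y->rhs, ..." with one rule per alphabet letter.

  step 4 ⇒ step 5: CCBCCBCCBCCBCCBCCBCCBCCBCCBCCBCCBCCBCCBCCBCCBCCBCCBCCBCCBCCBCCBCCBCCBCCBCCBCCBCCBCCBCCBCCBCCBCCBCCBCCBCCBCCBCCBCCBCCBCCBCCBCCBCCBCCBCCBCCBCCBCCB ⇒ AA·AA·AA·AA·AA·AA·AA·AA·AA·AA·AA·AA·AA·AA·AA·AA·AA·AA·AA·AA·AA·AA·AA·AA·AA·AA·AA·AA·AA·AA·AA·AA·AA·AA·AA·AA·AA·AA·AA·AA·AA·AA·AA·AA·AA·AA·AA·AA·AA·AA·AA·AA·AA·AA·AA·AA·AA·AA·AA·AA·AA·AA·AA·AA·AA·AA·AA·AA·AA·AA·AA·AA·AA·AA·AA·AA·AA·AA·AA·AA·AA·AA·AA·AA·AA·AA·AA·AA·AA·AA·AA·AA·AA·AA·AA·AA·AA·AA·AA·AA·AA·AA·AA·AA·AA·AA·AA·AA·AA·AA·AA·AA·AA·AA·AA·AA·AA·AA·AA·AA·AA·AA·AA·AA·AA·AA·AA·AA·AA·AA·AA·AA·AA·AA·AA·AA·AA·AA·AA·AA·AA·AA·AA·AA
    B ↦ AA
    C ↦ AA
  step 3 ⇒ step 4: AAAAAAAAAAAAAAAAAAAAAAAAAAAAAAAAAAAAAAAAAAAAAAAA ⇒ CCB·CCB·CCB·CCB·CCB·CCB·CCB·CCB·CCB·CCB·CCB·CCB·CCB·CCB·CCB·CCB·CCB·CCB·CCB·CCB·CCB·CCB·CCB·CCB·CCB·CCB·CCB·CCB·CCB·CCB·CCB·CCB·CCB·CCB·CCB·CCB·CCB·CCB·CCB·CCB·CCB·CCB·CCB·CCB·CCB·CCB·CCB·CCB
    A ↦ CCB

A->CCB, B->AA, C->AA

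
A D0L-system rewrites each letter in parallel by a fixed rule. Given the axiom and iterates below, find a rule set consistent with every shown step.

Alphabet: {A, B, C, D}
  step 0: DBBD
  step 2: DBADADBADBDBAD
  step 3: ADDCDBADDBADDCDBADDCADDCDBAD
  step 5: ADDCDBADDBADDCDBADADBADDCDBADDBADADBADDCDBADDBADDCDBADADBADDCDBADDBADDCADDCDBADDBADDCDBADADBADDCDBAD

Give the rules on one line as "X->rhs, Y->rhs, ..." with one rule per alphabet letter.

  step 2 ⇒ step 3: DBADADBADBDBAD ⇒ AD·DC·DB·AD·DB·AD·DC·DB·AD·DC·AD·DC·DB·AD
    A ↦ DB
    B ↦ DC
    D ↦ AD
    C ↦ B  (constrained at step 3)

A->DB, B->DC, C->B, D->AD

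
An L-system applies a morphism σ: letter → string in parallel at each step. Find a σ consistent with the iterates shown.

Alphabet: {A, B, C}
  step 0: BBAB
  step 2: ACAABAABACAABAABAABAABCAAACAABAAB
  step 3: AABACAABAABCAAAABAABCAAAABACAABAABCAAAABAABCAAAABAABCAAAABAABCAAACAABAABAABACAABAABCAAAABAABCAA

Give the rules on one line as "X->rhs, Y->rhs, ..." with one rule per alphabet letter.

A->AAB, B->CAA, C->AC

  step 2 ⇒ step 3: ACAABAABACAABAABAABAABCAAACAABAAB ⇒ AAB·AC·AAB·AAB·CAA·AAB·AAB·CAA·AAB·AC·AAB·AAB·CAA·AAB·AAB·CAA·AAB·AAB·CAA·AAB·AAB·CAA·AC·AAB·AAB·AAB·AC·AAB·AAB·CAA·AAB·AAB·CAA
    A ↦ AAB
    B ↦ CAA
    C ↦ AC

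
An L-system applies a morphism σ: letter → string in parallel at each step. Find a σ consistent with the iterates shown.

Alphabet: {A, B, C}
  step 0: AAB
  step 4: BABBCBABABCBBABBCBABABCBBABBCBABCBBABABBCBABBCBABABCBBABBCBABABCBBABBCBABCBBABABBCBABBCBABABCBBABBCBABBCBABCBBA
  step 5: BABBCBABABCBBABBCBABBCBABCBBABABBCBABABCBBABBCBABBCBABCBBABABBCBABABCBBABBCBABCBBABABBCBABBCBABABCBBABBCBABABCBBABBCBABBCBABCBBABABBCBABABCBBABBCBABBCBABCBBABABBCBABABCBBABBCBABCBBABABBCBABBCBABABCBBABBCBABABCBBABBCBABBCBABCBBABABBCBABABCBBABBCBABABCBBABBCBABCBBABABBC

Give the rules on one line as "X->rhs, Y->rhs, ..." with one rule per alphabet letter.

A->BBC, B->BA, C->BCB

  step 4 ⇒ step 5: BABBCBABABCBBABBCBABABCBBABBCBABCBBABABBCBABBCBABABCBBABBCBABABCBBABBCBABCBBABABBCBABBCBABABCBBABBCBABBCBABCBBA ⇒ BA·BBC·BA·BA·BCB·BA·BBC·BA·BBC·BA·BCB·BA·BA·BBC·BA·BA·BCB·BA·BBC·BA·BBC·BA·BCB·BA·BA·BBC·BA·BA·BCB·BA·BBC·BA·BCB·BA·BA·BBC·BA·BBC·BA·BA·BCB·BA·BBC·BA·BA·BCB·BA·BBC·BA·BBC·BA·BCB·BA·BA·BBC·BA·BA·BCB·BA·BBC·BA·BBC·BA·BCB·BA·BA·BBC·BA·BA·BCB·BA·BBC·BA·BCB·BA·BA·BBC·BA·BBC·BA·BA·BCB·BA·BBC·BA·BA·BCB·BA·BBC·BA·BBC·BA·BCB·BA·BA·BBC·BA·BA·BCB·BA·BBC·BA·BA·BCB·BA·BBC·BA·BCB·BA·BA·BBC
    A ↦ BBC
    B ↦ BA
    C ↦ BCB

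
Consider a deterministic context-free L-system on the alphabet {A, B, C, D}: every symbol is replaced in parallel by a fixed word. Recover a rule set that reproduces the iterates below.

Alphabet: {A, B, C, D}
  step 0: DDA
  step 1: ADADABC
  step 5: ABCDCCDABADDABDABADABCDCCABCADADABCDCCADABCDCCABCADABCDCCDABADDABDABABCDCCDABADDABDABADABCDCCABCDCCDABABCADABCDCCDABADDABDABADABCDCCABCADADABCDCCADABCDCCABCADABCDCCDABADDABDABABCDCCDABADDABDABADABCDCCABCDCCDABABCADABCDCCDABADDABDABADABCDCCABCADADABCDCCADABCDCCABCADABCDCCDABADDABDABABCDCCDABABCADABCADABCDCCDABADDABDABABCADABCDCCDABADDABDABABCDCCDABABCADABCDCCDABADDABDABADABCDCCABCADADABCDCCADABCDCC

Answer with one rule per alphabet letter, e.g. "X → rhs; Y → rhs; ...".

A->ABC, B->DCC, C->DAB, D->AD

  step 0 ⇒ step 1: DDA ⇒ AD·AD·ABC
    A ↦ ABC
    D ↦ AD
    B ↦ DCC  (constrained at step 1)
    C ↦ DAB  (constrained at step 1)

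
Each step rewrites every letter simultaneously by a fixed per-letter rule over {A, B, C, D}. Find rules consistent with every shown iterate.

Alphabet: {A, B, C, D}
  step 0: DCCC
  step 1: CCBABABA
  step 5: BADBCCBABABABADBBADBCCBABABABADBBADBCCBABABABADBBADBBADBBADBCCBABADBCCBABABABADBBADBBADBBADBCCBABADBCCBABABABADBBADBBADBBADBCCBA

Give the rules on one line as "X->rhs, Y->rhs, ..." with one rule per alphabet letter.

  step 0 ⇒ step 1: DCCC ⇒ CC·BA·BA·BA
    C ↦ BA
    D ↦ CC
    A ↦ DB  (constrained at step 1)
    B ↦ BA  (constrained at step 1)

A->DB, B->BA, C->BA, D->CC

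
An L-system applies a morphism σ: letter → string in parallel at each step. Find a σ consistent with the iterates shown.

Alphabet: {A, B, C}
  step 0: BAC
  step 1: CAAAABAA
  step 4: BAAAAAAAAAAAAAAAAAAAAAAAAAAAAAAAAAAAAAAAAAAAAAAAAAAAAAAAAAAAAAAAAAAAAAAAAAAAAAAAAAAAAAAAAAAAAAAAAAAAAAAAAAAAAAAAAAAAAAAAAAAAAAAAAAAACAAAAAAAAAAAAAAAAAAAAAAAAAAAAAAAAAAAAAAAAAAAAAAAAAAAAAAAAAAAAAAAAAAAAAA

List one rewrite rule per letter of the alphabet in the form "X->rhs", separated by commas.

  step 0 ⇒ step 1: BAC ⇒ CA·AAA·BAA
    A ↦ AAA
    B ↦ CA
    C ↦ BAA

A->AAA, B->CA, C->BAA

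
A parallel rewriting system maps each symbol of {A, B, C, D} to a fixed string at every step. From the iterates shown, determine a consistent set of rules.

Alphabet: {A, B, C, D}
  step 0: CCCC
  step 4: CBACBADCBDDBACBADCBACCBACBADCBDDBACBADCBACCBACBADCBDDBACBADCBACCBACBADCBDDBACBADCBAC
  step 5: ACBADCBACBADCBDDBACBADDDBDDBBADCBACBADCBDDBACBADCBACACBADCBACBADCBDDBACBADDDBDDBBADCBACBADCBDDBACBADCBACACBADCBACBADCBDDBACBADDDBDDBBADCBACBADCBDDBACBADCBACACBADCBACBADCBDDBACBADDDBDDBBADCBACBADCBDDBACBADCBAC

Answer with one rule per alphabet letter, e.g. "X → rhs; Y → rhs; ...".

A->CB, B->BAD, C->AC, D->DDB

  step 4 ⇒ step 5: CBACBADCBDDBACBADCBACCBACBADCBDDBACBADCBACCBACBADCBDDBACBADCBACCBACBADCBDDBACBADCBAC ⇒ AC·BAD·CB·AC·BAD·CB·DDB·AC·BAD·DDB·DDB·BAD·CB·AC·BAD·CB·DDB·AC·BAD·CB·AC·AC·BAD·CB·AC·BAD·CB·DDB·AC·BAD·DDB·DDB·BAD·CB·AC·BAD·CB·DDB·AC·BAD·CB·AC·AC·BAD·CB·AC·BAD·CB·DDB·AC·BAD·DDB·DDB·BAD·CB·AC·BAD·CB·DDB·AC·BAD·CB·AC·AC·BAD·CB·AC·BAD·CB·DDB·AC·BAD·DDB·DDB·BAD·CB·AC·BAD·CB·DDB·AC·BAD·CB·AC
    A ↦ CB
    B ↦ BAD
    C ↦ AC
    D ↦ DDB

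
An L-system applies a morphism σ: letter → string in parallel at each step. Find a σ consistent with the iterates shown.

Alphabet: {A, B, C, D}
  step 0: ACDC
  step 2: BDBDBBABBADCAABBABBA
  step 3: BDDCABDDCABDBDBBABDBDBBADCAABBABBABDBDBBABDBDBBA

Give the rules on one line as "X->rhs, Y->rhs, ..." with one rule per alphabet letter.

  step 2 ⇒ step 3: BDBDBBABBADCAABBABBA ⇒ BD·DCA·BD·DCA·BD·BD·BBA·BD·BD·BBA·DCA·A·BBA·BBA·BD·BD·BBA·BD·BD·BBA
    A ↦ BBA
    B ↦ BD
    C ↦ A
    D ↦ DCA

A->BBA, B->BD, C->A, D->DCA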